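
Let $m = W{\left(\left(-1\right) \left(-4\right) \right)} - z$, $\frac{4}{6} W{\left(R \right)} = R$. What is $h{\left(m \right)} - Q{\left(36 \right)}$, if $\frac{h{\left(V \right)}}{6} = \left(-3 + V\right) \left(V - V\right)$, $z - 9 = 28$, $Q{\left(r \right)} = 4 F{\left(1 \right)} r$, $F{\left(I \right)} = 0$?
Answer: $0$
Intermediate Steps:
$Q{\left(r \right)} = 0$ ($Q{\left(r \right)} = 4 \cdot 0 r = 0 r = 0$)
$z = 37$ ($z = 9 + 28 = 37$)
$W{\left(R \right)} = \frac{3 R}{2}$
$m = -31$ ($m = \frac{3 \left(\left(-1\right) \left(-4\right)\right)}{2} - 37 = \frac{3}{2} \cdot 4 - 37 = 6 - 37 = -31$)
$h{\left(V \right)} = 0$ ($h{\left(V \right)} = 6 \left(-3 + V\right) \left(V - V\right) = 6 \left(-3 + V\right) 0 = 6 \cdot 0 = 0$)
$h{\left(m \right)} - Q{\left(36 \right)} = 0 - 0 = 0 + 0 = 0$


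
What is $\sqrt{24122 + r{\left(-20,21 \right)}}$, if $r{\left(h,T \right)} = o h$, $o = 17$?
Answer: $\sqrt{23782} \approx 154.21$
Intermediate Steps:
$r{\left(h,T \right)} = 17 h$
$\sqrt{24122 + r{\left(-20,21 \right)}} = \sqrt{24122 + 17 \left(-20\right)} = \sqrt{24122 - 340} = \sqrt{23782}$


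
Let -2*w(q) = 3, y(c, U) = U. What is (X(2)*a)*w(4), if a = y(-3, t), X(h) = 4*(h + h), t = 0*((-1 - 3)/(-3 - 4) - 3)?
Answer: 0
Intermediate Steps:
t = 0 (t = 0*(-4/(-7) - 3) = 0*(-4*(-1/7) - 3) = 0*(4/7 - 3) = 0*(-17/7) = 0)
X(h) = 8*h (X(h) = 4*(2*h) = 8*h)
a = 0
w(q) = -3/2 (w(q) = -1/2*3 = -3/2)
(X(2)*a)*w(4) = ((8*2)*0)*(-3/2) = (16*0)*(-3/2) = 0*(-3/2) = 0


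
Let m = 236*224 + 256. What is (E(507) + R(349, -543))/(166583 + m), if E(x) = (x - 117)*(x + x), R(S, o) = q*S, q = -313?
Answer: 286223/219703 ≈ 1.3028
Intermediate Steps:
R(S, o) = -313*S
E(x) = 2*x*(-117 + x) (E(x) = (-117 + x)*(2*x) = 2*x*(-117 + x))
m = 53120 (m = 52864 + 256 = 53120)
(E(507) + R(349, -543))/(166583 + m) = (2*507*(-117 + 507) - 313*349)/(166583 + 53120) = (2*507*390 - 109237)/219703 = (395460 - 109237)*(1/219703) = 286223*(1/219703) = 286223/219703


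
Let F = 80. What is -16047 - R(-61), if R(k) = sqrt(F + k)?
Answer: -16047 - sqrt(19) ≈ -16051.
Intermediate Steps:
R(k) = sqrt(80 + k)
-16047 - R(-61) = -16047 - sqrt(80 - 61) = -16047 - sqrt(19)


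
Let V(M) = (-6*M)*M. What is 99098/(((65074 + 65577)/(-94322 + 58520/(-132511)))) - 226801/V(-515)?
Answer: -1971045722183663833139/27550556648782350 ≈ -71543.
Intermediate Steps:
V(M) = -6*M²
99098/(((65074 + 65577)/(-94322 + 58520/(-132511)))) - 226801/V(-515) = 99098/(((65074 + 65577)/(-94322 + 58520/(-132511)))) - 226801/((-6*(-515)²)) = 99098/((130651/(-94322 + 58520*(-1/132511)))) - 226801/((-6*265225)) = 99098/((130651/(-94322 - 58520/132511))) - 226801/(-1591350) = 99098/((130651/(-12498761062/132511))) - 226801*(-1/1591350) = 99098/((130651*(-132511/12498761062))) + 226801/1591350 = 99098/(-17312694661/12498761062) + 226801/1591350 = 99098*(-12498761062/17312694661) + 226801/1591350 = -1238602223722076/17312694661 + 226801/1591350 = -1971045722183663833139/27550556648782350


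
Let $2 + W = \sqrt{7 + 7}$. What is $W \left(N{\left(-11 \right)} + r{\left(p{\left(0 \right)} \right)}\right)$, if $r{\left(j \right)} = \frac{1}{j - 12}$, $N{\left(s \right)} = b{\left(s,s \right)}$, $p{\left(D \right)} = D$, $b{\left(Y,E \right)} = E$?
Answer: $\frac{133}{6} - \frac{133 \sqrt{14}}{12} \approx -19.303$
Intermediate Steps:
$N{\left(s \right)} = s$
$W = -2 + \sqrt{14}$ ($W = -2 + \sqrt{7 + 7} = -2 + \sqrt{14} \approx 1.7417$)
$r{\left(j \right)} = \frac{1}{-12 + j}$
$W \left(N{\left(-11 \right)} + r{\left(p{\left(0 \right)} \right)}\right) = \left(-2 + \sqrt{14}\right) \left(-11 + \frac{1}{-12 + 0}\right) = \left(-2 + \sqrt{14}\right) \left(-11 + \frac{1}{-12}\right) = \left(-2 + \sqrt{14}\right) \left(-11 - \frac{1}{12}\right) = \left(-2 + \sqrt{14}\right) \left(- \frac{133}{12}\right) = \frac{133}{6} - \frac{133 \sqrt{14}}{12}$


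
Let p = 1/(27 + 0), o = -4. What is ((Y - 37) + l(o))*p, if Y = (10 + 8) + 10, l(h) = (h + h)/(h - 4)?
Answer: -8/27 ≈ -0.29630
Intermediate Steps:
l(h) = 2*h/(-4 + h) (l(h) = (2*h)/(-4 + h) = 2*h/(-4 + h))
Y = 28 (Y = 18 + 10 = 28)
p = 1/27 ≈ 0.037037
((Y - 37) + l(o))*p = ((28 - 37) + 2*(-4)/(-4 - 4))*(1/27) = (-9 + 2*(-4)/(-8))*(1/27) = (-9 + 2*(-4)*(-⅛))*(1/27) = (-9 + 1)*(1/27) = -8*1/27 = -8/27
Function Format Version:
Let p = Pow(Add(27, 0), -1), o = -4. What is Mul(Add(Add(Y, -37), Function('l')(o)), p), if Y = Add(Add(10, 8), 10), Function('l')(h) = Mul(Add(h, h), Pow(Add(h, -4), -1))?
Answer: Rational(-8, 27) ≈ -0.29630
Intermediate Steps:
Function('l')(h) = Mul(2, h, Pow(Add(-4, h), -1)) (Function('l')(h) = Mul(Mul(2, h), Pow(Add(-4, h), -1)) = Mul(2, h, Pow(Add(-4, h), -1)))
Y = 28 (Y = Add(18, 10) = 28)
p = Rational(1, 27) (p = Pow(27, -1) = Rational(1, 27) ≈ 0.037037)
Mul(Add(Add(Y, -37), Function('l')(o)), p) = Mul(Add(Add(28, -37), Mul(2, -4, Pow(Add(-4, -4), -1))), Rational(1, 27)) = Mul(Add(-9, Mul(2, -4, Pow(-8, -1))), Rational(1, 27)) = Mul(Add(-9, Mul(2, -4, Rational(-1, 8))), Rational(1, 27)) = Mul(Add(-9, 1), Rational(1, 27)) = Mul(-8, Rational(1, 27)) = Rational(-8, 27)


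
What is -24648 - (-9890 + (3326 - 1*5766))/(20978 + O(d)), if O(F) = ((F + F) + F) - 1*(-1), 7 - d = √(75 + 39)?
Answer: -603860210064/24499943 + 2055*√114/24499943 ≈ -24647.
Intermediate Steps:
d = 7 - √114 (d = 7 - √(75 + 39) = 7 - √114 ≈ -3.6771)
O(F) = 1 + 3*F (O(F) = (2*F + F) + 1 = 3*F + 1 = 1 + 3*F)
-24648 - (-9890 + (3326 - 1*5766))/(20978 + O(d)) = -24648 - (-9890 + (3326 - 1*5766))/(20978 + (1 + 3*(7 - √114))) = -24648 - (-9890 + (3326 - 5766))/(20978 + (1 + (21 - 3*√114))) = -24648 - (-9890 - 2440)/(20978 + (22 - 3*√114)) = -24648 - (-12330)/(21000 - 3*√114) = -24648 + 12330/(21000 - 3*√114)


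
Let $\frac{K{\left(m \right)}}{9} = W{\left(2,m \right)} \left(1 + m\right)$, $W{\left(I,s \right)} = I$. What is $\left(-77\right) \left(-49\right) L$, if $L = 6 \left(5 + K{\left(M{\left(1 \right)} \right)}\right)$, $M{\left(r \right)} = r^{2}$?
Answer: $928158$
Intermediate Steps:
$K{\left(m \right)} = 18 + 18 m$ ($K{\left(m \right)} = 9 \cdot 2 \left(1 + m\right) = 9 \left(2 + 2 m\right) = 18 + 18 m$)
$L = 246$ ($L = 6 \left(5 + \left(18 + 18 \cdot 1^{2}\right)\right) = 6 \left(5 + \left(18 + 18 \cdot 1\right)\right) = 6 \left(5 + \left(18 + 18\right)\right) = 6 \left(5 + 36\right) = 6 \cdot 41 = 246$)
$\left(-77\right) \left(-49\right) L = \left(-77\right) \left(-49\right) 246 = 3773 \cdot 246 = 928158$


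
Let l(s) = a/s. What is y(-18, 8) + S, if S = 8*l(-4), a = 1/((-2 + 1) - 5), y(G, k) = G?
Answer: -53/3 ≈ -17.667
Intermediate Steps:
a = -⅙ (a = 1/(-1 - 5) = 1/(-6) = -⅙ ≈ -0.16667)
l(s) = -1/(6*s)
S = ⅓ (S = 8*(-⅙/(-4)) = 8*(-⅙*(-¼)) = 8*(1/24) = ⅓ ≈ 0.33333)
y(-18, 8) + S = -18 + ⅓ = -53/3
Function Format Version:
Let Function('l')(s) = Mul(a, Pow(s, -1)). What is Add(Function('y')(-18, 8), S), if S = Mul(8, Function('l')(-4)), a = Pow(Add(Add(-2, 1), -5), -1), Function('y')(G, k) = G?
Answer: Rational(-53, 3) ≈ -17.667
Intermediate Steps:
a = Rational(-1, 6) (a = Pow(Add(-1, -5), -1) = Pow(-6, -1) = Rational(-1, 6) ≈ -0.16667)
Function('l')(s) = Mul(Rational(-1, 6), Pow(s, -1))
S = Rational(1, 3) (S = Mul(8, Mul(Rational(-1, 6), Pow(-4, -1))) = Mul(8, Mul(Rational(-1, 6), Rational(-1, 4))) = Mul(8, Rational(1, 24)) = Rational(1, 3) ≈ 0.33333)
Add(Function('y')(-18, 8), S) = Add(-18, Rational(1, 3)) = Rational(-53, 3)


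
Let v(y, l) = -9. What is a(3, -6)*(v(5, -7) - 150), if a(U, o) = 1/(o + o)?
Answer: 53/4 ≈ 13.250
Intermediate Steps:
a(U, o) = 1/(2*o)
a(3, -6)*(v(5, -7) - 150) = ((½)/(-6))*(-9 - 150) = ((½)*(-⅙))*(-159) = -1/12*(-159) = 53/4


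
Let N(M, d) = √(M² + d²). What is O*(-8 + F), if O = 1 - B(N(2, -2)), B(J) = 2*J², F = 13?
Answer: -75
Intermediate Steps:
O = -15 (O = 1 - 2*(√(2² + (-2)²))² = 1 - 2*(√(4 + 4))² = 1 - 2*(√8)² = 1 - 2*(2*√2)² = 1 - 2*8 = 1 - 1*16 = 1 - 16 = -15)
O*(-8 + F) = -15*(-8 + 13) = -15*5 = -75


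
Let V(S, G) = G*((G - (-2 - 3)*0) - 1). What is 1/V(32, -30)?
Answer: 1/930 ≈ 0.0010753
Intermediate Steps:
V(S, G) = G*(-1 + G) (V(S, G) = G*((G - (-5)*0) - 1) = G*((G - 1*0) - 1) = G*((G + 0) - 1) = G*(G - 1) = G*(-1 + G))
1/V(32, -30) = 1/(-30*(-1 - 30)) = 1/(-30*(-31)) = 1/930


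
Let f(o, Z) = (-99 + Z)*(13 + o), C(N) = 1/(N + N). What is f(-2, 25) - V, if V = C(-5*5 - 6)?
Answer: -50467/62 ≈ -813.98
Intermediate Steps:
C(N) = 1/(2*N)
V = -1/62 (V = 1/(2*(-5*5 - 6)) = 1/(2*(-25 - 6)) = (½)/(-31) = (½)*(-1/31) = -1/62 ≈ -0.016129)
f(-2, 25) - V = (-1287 - 99*(-2) + 13*25 + 25*(-2)) - 1*(-1/62) = (-1287 + 198 + 325 - 50) + 1/62 = -814 + 1/62 = -50467/62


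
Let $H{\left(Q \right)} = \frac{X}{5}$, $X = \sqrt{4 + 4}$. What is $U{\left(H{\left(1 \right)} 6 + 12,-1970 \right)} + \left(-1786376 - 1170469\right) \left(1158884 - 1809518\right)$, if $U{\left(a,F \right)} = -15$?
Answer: $1923823889715$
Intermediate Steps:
$X = 2 \sqrt{2}$ ($X = \sqrt{8} = 2 \sqrt{2} \approx 2.8284$)
$H{\left(Q \right)} = \frac{2 \sqrt{2}}{5}$
$U{\left(H{\left(1 \right)} 6 + 12,-1970 \right)} + \left(-1786376 - 1170469\right) \left(1158884 - 1809518\right) = -15 + \left(-1786376 - 1170469\right) \left(1158884 - 1809518\right) = -15 - -1923823889730 = -15 + 1923823889730 = 1923823889715$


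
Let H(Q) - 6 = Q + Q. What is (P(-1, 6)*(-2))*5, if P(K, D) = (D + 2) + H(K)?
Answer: -120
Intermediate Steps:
H(Q) = 6 + 2*Q (H(Q) = 6 + (Q + Q) = 6 + 2*Q)
P(K, D) = 8 + D + 2*K (P(K, D) = (D + 2) + (6 + 2*K) = (2 + D) + (6 + 2*K) = 8 + D + 2*K)
(P(-1, 6)*(-2))*5 = ((8 + 6 + 2*(-1))*(-2))*5 = ((8 + 6 - 2)*(-2))*5 = (12*(-2))*5 = -24*5 = -120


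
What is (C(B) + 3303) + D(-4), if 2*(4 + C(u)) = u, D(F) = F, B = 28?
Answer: 3309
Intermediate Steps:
C(u) = -4 + u/2
(C(B) + 3303) + D(-4) = ((-4 + (½)*28) + 3303) - 4 = ((-4 + 14) + 3303) - 4 = (10 + 3303) - 4 = 3313 - 4 = 3309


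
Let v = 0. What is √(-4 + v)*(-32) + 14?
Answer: 14 - 64*I ≈ 14.0 - 64.0*I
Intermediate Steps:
√(-4 + v)*(-32) + 14 = √(-4 + 0)*(-32) + 14 = √(-4)*(-32) + 14 = (2*I)*(-32) + 14 = -64*I + 14 = 14 - 64*I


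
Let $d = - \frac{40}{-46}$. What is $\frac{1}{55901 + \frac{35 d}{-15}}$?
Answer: $\frac{69}{3857029} \approx 1.7889 \cdot 10^{-5}$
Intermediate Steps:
$d = \frac{20}{23}$ ($d = \left(-40\right) \left(- \frac{1}{46}\right) = \frac{20}{23} \approx 0.86957$)
$\frac{1}{55901 + \frac{35 d}{-15}} = \frac{1}{55901 + \frac{35 \cdot \frac{20}{23}}{-15}} = \frac{1}{55901 + \frac{700}{23} \left(- \frac{1}{15}\right)} = \frac{1}{55901 - \frac{140}{69}} = \frac{1}{\frac{3857029}{69}} = \frac{69}{3857029}$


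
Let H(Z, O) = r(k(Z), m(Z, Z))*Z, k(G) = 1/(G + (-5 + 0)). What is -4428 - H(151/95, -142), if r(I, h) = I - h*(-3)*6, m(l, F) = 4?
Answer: -139802023/30780 ≈ -4542.0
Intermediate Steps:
k(G) = 1/(-5 + G) (k(G) = 1/(G - 5) = 1/(-5 + G))
r(I, h) = I + 18*h (r(I, h) = I - (-3*h)*6 = I - (-18)*h = I + 18*h)
H(Z, O) = Z*(72 + 1/(-5 + Z)) (H(Z, O) = (1/(-5 + Z) + 18*4)*Z = (1/(-5 + Z) + 72)*Z = (72 + 1/(-5 + Z))*Z = Z*(72 + 1/(-5 + Z)))
-4428 - H(151/95, -142) = -4428 - 151/95*(-359 + 72*(151/95))/(-5 + 151/95) = -4428 - 151*(1/95)*(-359 + 72*(151*(1/95)))/(-5 + 151*(1/95)) = -4428 - 151*(-359 + 72*(151/95))/(95*(-5 + 151/95)) = -4428 - 151*(-359 + 10872/95)/(95*(-324/95)) = -4428 - 151*(-95)*(-23233)/(95*324*95) = -4428 - 1*3508183/30780 = -4428 - 3508183/30780 = -139802023/30780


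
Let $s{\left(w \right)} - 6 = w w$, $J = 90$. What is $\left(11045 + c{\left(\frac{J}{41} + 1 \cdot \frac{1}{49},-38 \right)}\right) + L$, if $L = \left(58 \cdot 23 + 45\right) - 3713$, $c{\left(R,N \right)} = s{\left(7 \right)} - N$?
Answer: $8804$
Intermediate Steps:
$s{\left(w \right)} = 6 + w^{2}$ ($s{\left(w \right)} = 6 + w w = 6 + w^{2}$)
$c{\left(R,N \right)} = 55 - N$ ($c{\left(R,N \right)} = \left(6 + 7^{2}\right) - N = \left(6 + 49\right) - N = 55 - N$)
$L = -2334$ ($L = \left(1334 + 45\right) - 3713 = 1379 - 3713 = -2334$)
$\left(11045 + c{\left(\frac{J}{41} + 1 \cdot \frac{1}{49},-38 \right)}\right) + L = \left(11045 + \left(55 - -38\right)\right) - 2334 = \left(11045 + \left(55 + 38\right)\right) - 2334 = \left(11045 + 93\right) - 2334 = 11138 - 2334 = 8804$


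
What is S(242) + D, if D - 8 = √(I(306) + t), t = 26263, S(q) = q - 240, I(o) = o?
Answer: 173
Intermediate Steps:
S(q) = -240 + q
D = 171 (D = 8 + √(306 + 26263) = 8 + √26569 = 8 + 163 = 171)
S(242) + D = (-240 + 242) + 171 = 2 + 171 = 173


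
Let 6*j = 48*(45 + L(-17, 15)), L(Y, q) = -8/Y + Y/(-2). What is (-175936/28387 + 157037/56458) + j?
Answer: 11670543474367/27245445182 ≈ 428.35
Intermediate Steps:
L(Y, q) = -8/Y - Y/2 (L(Y, q) = -8/Y + Y*(-½) = -8/Y - Y/2)
j = 7340/17 (j = (48*(45 + (-8/(-17) - ½*(-17))))/6 = (48*(45 + (-8*(-1/17) + 17/2)))/6 = (48*(45 + (8/17 + 17/2)))/6 = (48*(45 + 305/34))/6 = (48*(1835/34))/6 = (⅙)*(44040/17) = 7340/17 ≈ 431.76)
(-175936/28387 + 157037/56458) + j = (-175936/28387 + 157037/56458) + 7340/17 = -5475185369/1602673246 + 7340/17 = 11670543474367/27245445182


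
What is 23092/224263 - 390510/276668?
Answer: -40594063337/31023197842 ≈ -1.3085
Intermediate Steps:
23092/224263 - 390510/276668 = 23092*(1/224263) - 390510*1/276668 = 23092/224263 - 195255/138334 = -40594063337/31023197842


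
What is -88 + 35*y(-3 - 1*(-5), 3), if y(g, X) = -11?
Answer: -473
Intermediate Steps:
-88 + 35*y(-3 - 1*(-5), 3) = -88 + 35*(-11) = -88 - 385 = -473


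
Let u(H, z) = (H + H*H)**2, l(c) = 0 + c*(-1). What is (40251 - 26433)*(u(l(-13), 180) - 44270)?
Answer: -154015428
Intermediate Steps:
l(c) = -c (l(c) = 0 - c = -c)
u(H, z) = (H + H**2)**2
(40251 - 26433)*(u(l(-13), 180) - 44270) = (40251 - 26433)*((-1*(-13))**2*(1 - 1*(-13))**2 - 44270) = 13818*(13**2*(1 + 13)**2 - 44270) = 13818*(169*14**2 - 44270) = 13818*(169*196 - 44270) = 13818*(33124 - 44270) = 13818*(-11146) = -154015428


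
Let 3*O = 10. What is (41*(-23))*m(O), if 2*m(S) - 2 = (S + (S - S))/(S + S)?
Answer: -4715/4 ≈ -1178.8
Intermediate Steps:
O = 10/3 (O = (⅓)*10 = 10/3 ≈ 3.3333)
m(S) = 5/4 (m(S) = 1 + ((S + (S - S))/(S + S))/2 = 1 + ((S + 0)/((2*S)))/2 = 1 + (S*(1/(2*S)))/2 = 1 + (½)*(½) = 1 + ¼ = 5/4)
(41*(-23))*m(O) = (41*(-23))*(5/4) = -943*5/4 = -4715/4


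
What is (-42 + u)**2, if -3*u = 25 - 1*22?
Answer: 1849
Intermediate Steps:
u = -1 (u = -(25 - 1*22)/3 = -(25 - 22)/3 = -1/3*3 = -1)
(-42 + u)**2 = (-42 - 1)**2 = (-43)**2 = 1849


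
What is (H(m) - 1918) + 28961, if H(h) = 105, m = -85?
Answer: 27148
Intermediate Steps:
(H(m) - 1918) + 28961 = (105 - 1918) + 28961 = -1813 + 28961 = 27148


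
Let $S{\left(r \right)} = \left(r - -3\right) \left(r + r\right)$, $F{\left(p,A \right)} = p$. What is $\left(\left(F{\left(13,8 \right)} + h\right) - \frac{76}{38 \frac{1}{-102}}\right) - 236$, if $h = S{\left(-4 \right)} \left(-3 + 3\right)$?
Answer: $-19$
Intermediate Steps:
$S{\left(r \right)} = 2 r \left(3 + r\right)$ ($S{\left(r \right)} = \left(r + 3\right) 2 r = \left(3 + r\right) 2 r = 2 r \left(3 + r\right)$)
$h = 0$ ($h = 2 \left(-4\right) \left(3 - 4\right) \left(-3 + 3\right) = 2 \left(-4\right) \left(-1\right) 0 = 8 \cdot 0 = 0$)
$\left(\left(F{\left(13,8 \right)} + h\right) - \frac{76}{38 \frac{1}{-102}}\right) - 236 = \left(\left(13 + 0\right) - \frac{76}{38 \frac{1}{-102}}\right) - 236 = \left(13 - \frac{76}{38 \left(- \frac{1}{102}\right)}\right) - 236 = \left(13 - \frac{76}{- \frac{19}{51}}\right) - 236 = \left(13 - -204\right) - 236 = \left(13 + 204\right) - 236 = 217 - 236 = -19$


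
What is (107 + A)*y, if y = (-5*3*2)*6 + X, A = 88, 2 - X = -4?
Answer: -33930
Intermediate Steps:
X = 6 (X = 2 - 1*(-4) = 2 + 4 = 6)
y = -174 (y = (-5*3*2)*6 + 6 = -15*2*6 + 6 = -30*6 + 6 = -180 + 6 = -174)
(107 + A)*y = (107 + 88)*(-174) = 195*(-174) = -33930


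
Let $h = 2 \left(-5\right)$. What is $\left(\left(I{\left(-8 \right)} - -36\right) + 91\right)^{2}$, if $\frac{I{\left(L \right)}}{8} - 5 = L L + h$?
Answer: $358801$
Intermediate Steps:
$h = -10$
$I{\left(L \right)} = -40 + 8 L^{2}$ ($I{\left(L \right)} = 40 + 8 \left(L L - 10\right) = 40 + 8 \left(L^{2} - 10\right) = 40 + 8 \left(-10 + L^{2}\right) = 40 + \left(-80 + 8 L^{2}\right) = -40 + 8 L^{2}$)
$\left(\left(I{\left(-8 \right)} - -36\right) + 91\right)^{2} = \left(\left(\left(-40 + 8 \left(-8\right)^{2}\right) - -36\right) + 91\right)^{2} = \left(\left(\left(-40 + 8 \cdot 64\right) + 36\right) + 91\right)^{2} = \left(\left(\left(-40 + 512\right) + 36\right) + 91\right)^{2} = \left(\left(472 + 36\right) + 91\right)^{2} = \left(508 + 91\right)^{2} = 599^{2} = 358801$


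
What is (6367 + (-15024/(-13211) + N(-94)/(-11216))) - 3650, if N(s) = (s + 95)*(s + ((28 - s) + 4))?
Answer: 25172400589/9260911 ≈ 2718.1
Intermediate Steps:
N(s) = 3040 + 32*s (N(s) = (95 + s)*(s + (32 - s)) = (95 + s)*32 = 3040 + 32*s)
(6367 + (-15024/(-13211) + N(-94)/(-11216))) - 3650 = (6367 + (-15024/(-13211) + (3040 + 32*(-94))/(-11216))) - 3650 = (6367 + (-15024*(-1/13211) + (3040 - 3008)*(-1/11216))) - 3650 = (6367 + (15024/13211 + 32*(-1/11216))) - 3650 = (6367 + (15024/13211 - 2/701)) - 3650 = (6367 + 10505402/9260911) - 3650 = 58974725739/9260911 - 3650 = 25172400589/9260911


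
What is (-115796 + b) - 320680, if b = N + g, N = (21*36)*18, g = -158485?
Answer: -581353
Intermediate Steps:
N = 13608 (N = 756*18 = 13608)
b = -144877 (b = 13608 - 158485 = -144877)
(-115796 + b) - 320680 = (-115796 - 144877) - 320680 = -260673 - 320680 = -581353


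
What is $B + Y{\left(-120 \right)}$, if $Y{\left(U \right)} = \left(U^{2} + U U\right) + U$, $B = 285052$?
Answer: $313732$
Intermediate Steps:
$Y{\left(U \right)} = U + 2 U^{2}$ ($Y{\left(U \right)} = \left(U^{2} + U^{2}\right) + U = 2 U^{2} + U = U + 2 U^{2}$)
$B + Y{\left(-120 \right)} = 285052 - 120 \left(1 + 2 \left(-120\right)\right) = 285052 - 120 \left(1 - 240\right) = 285052 - -28680 = 285052 + 28680 = 313732$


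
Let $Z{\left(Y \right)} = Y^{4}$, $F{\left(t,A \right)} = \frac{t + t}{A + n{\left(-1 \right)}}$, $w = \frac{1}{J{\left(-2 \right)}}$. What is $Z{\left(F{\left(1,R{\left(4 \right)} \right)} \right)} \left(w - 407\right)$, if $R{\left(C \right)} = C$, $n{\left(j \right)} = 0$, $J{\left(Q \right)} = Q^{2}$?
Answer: $- \frac{1627}{64} \approx -25.422$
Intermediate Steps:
$w = \frac{1}{4}$ ($w = \frac{1}{\left(-2\right)^{2}} = \frac{1}{4} \approx 0.25$)
$F{\left(t,A \right)} = \frac{2 t}{A}$ ($F{\left(t,A \right)} = \frac{t + t}{A + 0} = \frac{2 t}{A}$)
$Z{\left(F{\left(1,R{\left(4 \right)} \right)} \right)} \left(w - 407\right) = \left(2 \cdot 1 \cdot \frac{1}{4}\right)^{4} \left(\frac{1}{4} - 407\right) = \left(2 \cdot 1 \cdot \frac{1}{4}\right)^{4} \left(- \frac{1627}{4}\right) = \left(\frac{1}{2}\right)^{4} \left(- \frac{1627}{4}\right) = \frac{1}{16} \left(- \frac{1627}{4}\right) = - \frac{1627}{64}$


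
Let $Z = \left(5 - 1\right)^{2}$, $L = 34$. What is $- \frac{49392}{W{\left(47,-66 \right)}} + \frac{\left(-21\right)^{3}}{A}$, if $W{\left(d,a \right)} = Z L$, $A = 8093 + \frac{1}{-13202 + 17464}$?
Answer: $- \frac{15402847131}{167534354} \approx -91.938$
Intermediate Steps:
$Z = 16$ ($Z = 4^{2} = 16$)
$A = \frac{34492367}{4262}$ ($A = 8093 + \frac{1}{4262} = \frac{34492367}{4262} \approx 8093.0$)
$W{\left(d,a \right)} = 544$ ($W{\left(d,a \right)} = 16 \cdot 34 = 544$)
$- \frac{49392}{W{\left(47,-66 \right)}} + \frac{\left(-21\right)^{3}}{A} = - \frac{49392}{544} + \frac{\left(-21\right)^{3}}{\frac{34492367}{4262}} = \left(-49392\right) \frac{1}{544} - \frac{5638626}{4927481} = - \frac{3087}{34} - \frac{5638626}{4927481} = - \frac{15402847131}{167534354}$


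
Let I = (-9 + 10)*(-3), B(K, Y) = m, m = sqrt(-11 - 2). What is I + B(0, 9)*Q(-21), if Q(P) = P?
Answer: -3 - 21*I*sqrt(13) ≈ -3.0 - 75.717*I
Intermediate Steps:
m = I*sqrt(13) (m = sqrt(-13) = I*sqrt(13) ≈ 3.6056*I)
B(K, Y) = I*sqrt(13)
I = -3 (I = 1*(-3) = -3)
I + B(0, 9)*Q(-21) = -3 + (I*sqrt(13))*(-21) = -3 - 21*I*sqrt(13)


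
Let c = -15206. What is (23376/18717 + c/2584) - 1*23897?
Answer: -11333295217/474164 ≈ -23902.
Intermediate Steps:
(23376/18717 + c/2584) - 1*23897 = (23376/18717 - 15206/2584) - 1*23897 = (23376*(1/18717) - 15206*1/2584) - 23897 = (7792/6239 - 7603/1292) - 23897 = -2198109/474164 - 23897 = -11333295217/474164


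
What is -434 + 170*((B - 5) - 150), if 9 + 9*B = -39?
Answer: -83072/3 ≈ -27691.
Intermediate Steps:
B = -16/3 (B = -1 + (⅑)*(-39) = -1 - 13/3 = -16/3 ≈ -5.3333)
-434 + 170*((B - 5) - 150) = -434 + 170*((-16/3 - 5) - 150) = -434 + 170*(-31/3 - 150) = -434 + 170*(-481/3) = -434 - 81770/3 = -83072/3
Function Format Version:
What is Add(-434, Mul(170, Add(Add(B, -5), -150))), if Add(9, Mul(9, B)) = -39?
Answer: Rational(-83072, 3) ≈ -27691.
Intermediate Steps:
B = Rational(-16, 3) (B = Add(-1, Mul(Rational(1, 9), -39)) = Add(-1, Rational(-13, 3)) = Rational(-16, 3) ≈ -5.3333)
Add(-434, Mul(170, Add(Add(B, -5), -150))) = Add(-434, Mul(170, Add(Add(Rational(-16, 3), -5), -150))) = Add(-434, Mul(170, Add(Rational(-31, 3), -150))) = Add(-434, Mul(170, Rational(-481, 3))) = Add(-434, Rational(-81770, 3)) = Rational(-83072, 3)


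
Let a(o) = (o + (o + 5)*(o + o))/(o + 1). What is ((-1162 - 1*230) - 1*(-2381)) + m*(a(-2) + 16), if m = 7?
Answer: 1199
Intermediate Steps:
a(o) = (o + 2*o*(5 + o))/(1 + o) (a(o) = (o + (5 + o)*(2*o))/(1 + o) = (o + 2*o*(5 + o))/(1 + o))
((-1162 - 1*230) - 1*(-2381)) + m*(a(-2) + 16) = ((-1162 - 1*230) - 1*(-2381)) + 7*(-2*(11 + 2*(-2))/(1 - 2) + 16) = ((-1162 - 230) + 2381) + 7*(-2*(11 - 4)/(-1) + 16) = (-1392 + 2381) + 7*(-2*(-1)*7 + 16) = 989 + 7*(14 + 16) = 989 + 7*30 = 989 + 210 = 1199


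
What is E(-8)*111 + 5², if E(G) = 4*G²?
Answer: 28441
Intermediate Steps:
E(-8)*111 + 5² = (4*(-8)²)*111 + 5² = (4*64)*111 + 25 = 256*111 + 25 = 28416 + 25 = 28441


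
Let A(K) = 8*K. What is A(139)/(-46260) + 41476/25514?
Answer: 236288524/147534705 ≈ 1.6016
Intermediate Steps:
A(139)/(-46260) + 41476/25514 = (8*139)/(-46260) + 41476/25514 = 1112*(-1/46260) + 41476*(1/25514) = -278/11565 + 20738/12757 = 236288524/147534705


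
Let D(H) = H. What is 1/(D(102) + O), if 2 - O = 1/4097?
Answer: 4097/426087 ≈ 0.0096154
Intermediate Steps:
O = 8193/4097 (O = 2 - 1/4097 = 8193/4097 ≈ 1.9998)
1/(D(102) + O) = 1/(102 + 8193/4097) = 1/(426087/4097) = 4097/426087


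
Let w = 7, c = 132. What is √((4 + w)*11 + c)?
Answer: √253 ≈ 15.906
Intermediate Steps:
√((4 + w)*11 + c) = √((4 + 7)*11 + 132) = √(11*11 + 132) = √(121 + 132) = √253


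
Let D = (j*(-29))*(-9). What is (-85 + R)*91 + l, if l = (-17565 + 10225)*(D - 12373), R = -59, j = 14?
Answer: 63984356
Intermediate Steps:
D = 3654 (D = (14*(-29))*(-9) = -406*(-9) = 3654)
l = 63997460 (l = (-17565 + 10225)*(3654 - 12373) = -7340*(-8719) = 63997460)
(-85 + R)*91 + l = (-85 - 59)*91 + 63997460 = -144*91 + 63997460 = -13104 + 63997460 = 63984356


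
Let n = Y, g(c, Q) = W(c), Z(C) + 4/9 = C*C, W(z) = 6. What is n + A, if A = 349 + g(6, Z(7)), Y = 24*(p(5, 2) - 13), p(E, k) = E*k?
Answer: 283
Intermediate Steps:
Z(C) = -4/9 + C² (Z(C) = -4/9 + C*C = -4/9 + C²)
g(c, Q) = 6
Y = -72 (Y = 24*(5*2 - 13) = 24*(10 - 13) = 24*(-3) = -72)
A = 355 (A = 349 + 6 = 355)
n = -72
n + A = -72 + 355 = 283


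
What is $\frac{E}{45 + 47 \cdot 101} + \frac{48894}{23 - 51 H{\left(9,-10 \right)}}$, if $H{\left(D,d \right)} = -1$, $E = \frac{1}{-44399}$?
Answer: $\frac{5201343915539}{7872120296} \approx 660.73$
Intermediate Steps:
$E = - \frac{1}{44399} \approx -2.2523 \cdot 10^{-5}$
$\frac{E}{45 + 47 \cdot 101} + \frac{48894}{23 - 51 H{\left(9,-10 \right)}} = - \frac{1}{44399 \left(45 + 47 \cdot 101\right)} + \frac{48894}{23 - -51} = - \frac{1}{44399 \left(45 + 4747\right)} + \frac{48894}{23 + 51} = - \frac{1}{44399 \cdot 4792} + \frac{48894}{74} = \left(- \frac{1}{44399}\right) \frac{1}{4792} + 48894 \cdot \frac{1}{74} = - \frac{1}{212760008} + \frac{24447}{37} = \frac{5201343915539}{7872120296}$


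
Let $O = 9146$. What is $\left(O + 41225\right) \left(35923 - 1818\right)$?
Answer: $1717902955$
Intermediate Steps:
$\left(O + 41225\right) \left(35923 - 1818\right) = \left(9146 + 41225\right) \left(35923 - 1818\right) = 50371 \cdot 34105 = 1717902955$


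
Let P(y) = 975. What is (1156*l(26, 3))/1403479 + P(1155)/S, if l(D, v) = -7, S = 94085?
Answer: 17344463/3772752049 ≈ 0.0045973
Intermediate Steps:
(1156*l(26, 3))/1403479 + P(1155)/S = (1156*(-7))/1403479 + 975/94085 = -8092*1/1403479 + 975*(1/94085) = -1156/200497 + 195/18817 = 17344463/3772752049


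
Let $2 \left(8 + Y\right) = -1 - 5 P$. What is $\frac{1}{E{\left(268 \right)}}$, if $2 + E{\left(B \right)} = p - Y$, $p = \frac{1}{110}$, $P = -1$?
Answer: $\frac{110}{441} \approx 0.24943$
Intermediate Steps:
$p = \frac{1}{110} \approx 0.0090909$
$Y = -6$ ($Y = -8 + \frac{-1 - -5}{2} = -8 + \frac{-1 + 5}{2} = -8 + \frac{1}{2} \cdot 4 = -8 + 2 = -6$)
$E{\left(B \right)} = \frac{441}{110}$ ($E{\left(B \right)} = -2 + \left(\frac{1}{110} - -6\right) = -2 + \left(\frac{1}{110} + 6\right) = -2 + \frac{661}{110} = \frac{441}{110}$)
$\frac{1}{E{\left(268 \right)}} = \frac{1}{\frac{441}{110}} = \frac{110}{441}$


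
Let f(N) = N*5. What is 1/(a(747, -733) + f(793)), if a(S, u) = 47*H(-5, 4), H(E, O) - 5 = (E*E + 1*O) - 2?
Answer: 1/5469 ≈ 0.00018285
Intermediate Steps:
H(E, O) = 3 + O + E**2 (H(E, O) = 5 + ((E*E + 1*O) - 2) = 5 + ((E**2 + O) - 2) = 5 + ((O + E**2) - 2) = 5 + (-2 + O + E**2) = 3 + O + E**2)
a(S, u) = 1504 (a(S, u) = 47*(3 + 4 + (-5)**2) = 47*(3 + 4 + 25) = 47*32 = 1504)
f(N) = 5*N
1/(a(747, -733) + f(793)) = 1/(1504 + 5*793) = 1/(1504 + 3965) = 1/5469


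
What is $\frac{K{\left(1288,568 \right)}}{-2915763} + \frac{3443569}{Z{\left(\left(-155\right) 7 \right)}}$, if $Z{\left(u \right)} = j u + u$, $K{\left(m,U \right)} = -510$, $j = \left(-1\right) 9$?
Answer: $\frac{3346878501649}{8436274280} \approx 396.72$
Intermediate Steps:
$j = -9$
$Z{\left(u \right)} = - 8 u$ ($Z{\left(u \right)} = - 9 u + u = - 8 u$)
$\frac{K{\left(1288,568 \right)}}{-2915763} + \frac{3443569}{Z{\left(\left(-155\right) 7 \right)}} = - \frac{510}{-2915763} + \frac{3443569}{\left(-8\right) \left(\left(-155\right) 7\right)} = \left(-510\right) \left(- \frac{1}{2915763}\right) + \frac{3443569}{\left(-8\right) \left(-1085\right)} = \frac{170}{971921} + \frac{3443569}{8680} = \frac{3346878501649}{8436274280}$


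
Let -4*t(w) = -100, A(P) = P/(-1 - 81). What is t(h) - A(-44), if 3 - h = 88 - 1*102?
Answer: 1003/41 ≈ 24.463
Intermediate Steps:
h = 17 (h = 3 - (88 - 1*102) = 3 - (88 - 102) = 3 - 1*(-14) = 3 + 14 = 17)
A(P) = -P/82 (A(P) = P/(-82) = P*(-1/82) = -P/82)
t(w) = 25 (t(w) = -¼*(-100) = 25)
t(h) - A(-44) = 25 - (-1)*(-44)/82 = 25 - 1*22/41 = 25 - 22/41 = 1003/41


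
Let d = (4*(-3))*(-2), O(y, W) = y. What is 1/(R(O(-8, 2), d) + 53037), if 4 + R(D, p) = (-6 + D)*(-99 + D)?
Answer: 1/54531 ≈ 1.8338e-5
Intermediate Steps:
d = 24 (d = -12*(-2) = 24)
R(D, p) = -4 + (-99 + D)*(-6 + D) (R(D, p) = -4 + (-6 + D)*(-99 + D) = -4 + (-99 + D)*(-6 + D))
1/(R(O(-8, 2), d) + 53037) = 1/((590 + (-8)² - 105*(-8)) + 53037) = 1/((590 + 64 + 840) + 53037) = 1/(1494 + 53037) = 1/54531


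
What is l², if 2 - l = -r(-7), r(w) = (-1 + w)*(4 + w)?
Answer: 676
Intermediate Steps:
l = 26 (l = 2 - (-1)*(-4 + (-7)² + 3*(-7)) = 2 - (-1)*(-4 + 49 - 21) = 2 - (-1)*24 = 2 - 1*(-24) = 2 + 24 = 26)
l² = 26² = 676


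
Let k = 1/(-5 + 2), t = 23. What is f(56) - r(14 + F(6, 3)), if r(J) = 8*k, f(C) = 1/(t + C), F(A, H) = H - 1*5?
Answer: 635/237 ≈ 2.6793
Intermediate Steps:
F(A, H) = -5 + H (F(A, H) = H - 5 = -5 + H)
k = -⅓ (k = 1/(-3) = -⅓ ≈ -0.33333)
f(C) = 1/(23 + C)
r(J) = -8/3 (r(J) = 8*(-⅓) = -8/3)
f(56) - r(14 + F(6, 3)) = 1/(23 + 56) - 1*(-8/3) = 1/79 + 8/3 = 635/237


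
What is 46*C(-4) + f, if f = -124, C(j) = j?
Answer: -308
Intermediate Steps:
46*C(-4) + f = 46*(-4) - 124 = -184 - 124 = -308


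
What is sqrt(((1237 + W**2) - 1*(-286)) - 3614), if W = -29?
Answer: 25*I*sqrt(2) ≈ 35.355*I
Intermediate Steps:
sqrt(((1237 + W**2) - 1*(-286)) - 3614) = sqrt(((1237 + (-29)**2) - 1*(-286)) - 3614) = sqrt(((1237 + 841) + 286) - 3614) = sqrt((2078 + 286) - 3614) = sqrt(2364 - 3614) = sqrt(-1250) = 25*I*sqrt(2)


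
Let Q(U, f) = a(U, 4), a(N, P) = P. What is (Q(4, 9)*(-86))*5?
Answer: -1720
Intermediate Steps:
Q(U, f) = 4
(Q(4, 9)*(-86))*5 = (4*(-86))*5 = -344*5 = -1720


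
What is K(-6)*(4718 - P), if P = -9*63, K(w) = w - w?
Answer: 0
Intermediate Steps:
K(w) = 0
P = -567
K(-6)*(4718 - P) = 0*(4718 - 1*(-567)) = 0*(4718 + 567) = 0*5285 = 0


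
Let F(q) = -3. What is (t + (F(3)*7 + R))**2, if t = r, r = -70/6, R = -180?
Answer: 407044/9 ≈ 45227.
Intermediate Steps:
r = -35/3 (r = -70/6 = -10*7/6 = -35/3 ≈ -11.667)
t = -35/3 ≈ -11.667
(t + (F(3)*7 + R))**2 = (-35/3 + (-3*7 - 180))**2 = (-35/3 + (-21 - 180))**2 = (-35/3 - 201)**2 = (-638/3)**2 = 407044/9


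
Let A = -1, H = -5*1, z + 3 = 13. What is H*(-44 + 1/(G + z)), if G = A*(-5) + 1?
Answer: 3515/16 ≈ 219.69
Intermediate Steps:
z = 10 (z = -3 + 13 = 10)
H = -5
G = 6 (G = -1*(-5) + 1 = 5 + 1 = 6)
H*(-44 + 1/(G + z)) = -5*(-44 + 1/(6 + 10)) = -5*(-44 + 1/16) = -5*(-703/16) = 3515/16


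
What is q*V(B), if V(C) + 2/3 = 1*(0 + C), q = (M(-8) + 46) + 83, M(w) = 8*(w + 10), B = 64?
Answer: 27550/3 ≈ 9183.3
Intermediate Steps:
M(w) = 80 + 8*w (M(w) = 8*(10 + w) = 80 + 8*w)
q = 145 (q = ((80 + 8*(-8)) + 46) + 83 = ((80 - 64) + 46) + 83 = (16 + 46) + 83 = 62 + 83 = 145)
V(C) = -2/3 + C (V(C) = -2/3 + 1*(0 + C) = -2/3 + 1*C = -2/3 + C)
q*V(B) = 145*(-2/3 + 64) = 145*(190/3) = 27550/3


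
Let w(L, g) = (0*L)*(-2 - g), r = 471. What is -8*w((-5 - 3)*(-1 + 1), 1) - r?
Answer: -471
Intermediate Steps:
w(L, g) = 0 (w(L, g) = 0*(-2 - g) = 0)
-8*w((-5 - 3)*(-1 + 1), 1) - r = -8*0 - 1*471 = 0 - 471 = -471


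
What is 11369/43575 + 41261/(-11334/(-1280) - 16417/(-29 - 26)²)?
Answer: 696180583110671/57830953425 ≈ 12038.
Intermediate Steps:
11369/43575 + 41261/(-11334/(-1280) - 16417/(-29 - 26)²) = 11369*(1/43575) + 41261/(-11334*(-1/1280) - 16417/((-55)²)) = 11369/43575 + 41261/(5667/640 - 16417/3025) = 11369/43575 + 41261/(1327159/387200) = 11369/43575 + 41261*(387200/1327159) = 11369/43575 + 15976259200/1327159 = 696180583110671/57830953425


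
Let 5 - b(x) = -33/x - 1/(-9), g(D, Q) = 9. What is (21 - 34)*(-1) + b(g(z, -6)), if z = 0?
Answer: 194/9 ≈ 21.556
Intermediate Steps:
b(x) = 44/9 + 33/x (b(x) = 5 - (-33/x - 1/(-9)) = 5 - (-33/x - 1*(-1/9)) = 5 - (-33/x + 1/9) = 5 - (1/9 - 33/x) = 5 + (-1/9 + 33/x) = 44/9 + 33/x)
(21 - 34)*(-1) + b(g(z, -6)) = (21 - 34)*(-1) + (44/9 + 33/9) = -13*(-1) + (44/9 + 33*(1/9)) = 13 + (44/9 + 11/3) = 13 + 77/9 = 194/9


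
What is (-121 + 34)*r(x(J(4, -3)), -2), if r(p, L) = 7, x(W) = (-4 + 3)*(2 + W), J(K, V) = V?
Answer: -609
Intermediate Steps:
x(W) = -2 - W (x(W) = -(2 + W) = -2 - W)
(-121 + 34)*r(x(J(4, -3)), -2) = (-121 + 34)*7 = -87*7 = -609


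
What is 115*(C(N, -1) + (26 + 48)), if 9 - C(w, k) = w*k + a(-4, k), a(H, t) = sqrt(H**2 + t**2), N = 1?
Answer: 9660 - 115*sqrt(17) ≈ 9185.8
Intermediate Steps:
C(w, k) = 9 - sqrt(16 + k**2) - k*w (C(w, k) = 9 - (w*k + sqrt((-4)**2 + k**2)) = 9 - (k*w + sqrt(16 + k**2)) = 9 - (sqrt(16 + k**2) + k*w) = 9 + (-sqrt(16 + k**2) - k*w) = 9 - sqrt(16 + k**2) - k*w)
115*(C(N, -1) + (26 + 48)) = 115*((9 - sqrt(16 + (-1)**2) - 1*(-1)*1) + (26 + 48)) = 115*((9 - sqrt(16 + 1) + 1) + 74) = 115*((9 - sqrt(17) + 1) + 74) = 115*((10 - sqrt(17)) + 74) = 115*(84 - sqrt(17)) = 9660 - 115*sqrt(17)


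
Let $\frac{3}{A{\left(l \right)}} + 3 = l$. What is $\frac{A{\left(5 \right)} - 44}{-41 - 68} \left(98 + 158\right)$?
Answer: $\frac{10880}{109} \approx 99.817$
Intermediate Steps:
$A{\left(l \right)} = \frac{3}{-3 + l}$
$\frac{A{\left(5 \right)} - 44}{-41 - 68} \left(98 + 158\right) = \frac{\frac{3}{-3 + 5} - 44}{-41 - 68} \left(98 + 158\right) = \frac{\frac{3}{2} - 44}{-109} \cdot 256 = \left(3 \cdot \frac{1}{2} - 44\right) \left(- \frac{1}{109}\right) 256 = \left(\frac{3}{2} - 44\right) \left(- \frac{1}{109}\right) 256 = \left(- \frac{85}{2}\right) \left(- \frac{1}{109}\right) 256 = \frac{85}{218} \cdot 256 = \frac{10880}{109}$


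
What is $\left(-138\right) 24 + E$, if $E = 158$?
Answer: $-3154$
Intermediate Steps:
$\left(-138\right) 24 + E = \left(-138\right) 24 + 158 = -3312 + 158 = -3154$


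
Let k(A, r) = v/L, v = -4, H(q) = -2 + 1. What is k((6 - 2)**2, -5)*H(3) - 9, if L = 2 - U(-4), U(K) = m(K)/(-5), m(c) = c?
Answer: -17/3 ≈ -5.6667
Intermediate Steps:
H(q) = -1
U(K) = -K/5 (U(K) = K/(-5) = K*(-1/5) = -K/5)
L = 6/5 (L = 2 - (-1)*(-4)/5 = 2 - 1*4/5 = 2 - 4/5 = 6/5 ≈ 1.2000)
k(A, r) = -10/3 (k(A, r) = -4/6/5 = -4*5/6 = -10/3)
k((6 - 2)**2, -5)*H(3) - 9 = -10/3*(-1) - 9 = 10/3 - 9 = -17/3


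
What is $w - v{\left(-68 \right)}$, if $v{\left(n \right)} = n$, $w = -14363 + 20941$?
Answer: $6646$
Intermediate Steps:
$w = 6578$
$w - v{\left(-68 \right)} = 6578 - -68 = 6578 + 68 = 6646$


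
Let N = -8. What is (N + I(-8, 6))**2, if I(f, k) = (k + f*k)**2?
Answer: 3083536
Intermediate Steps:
(N + I(-8, 6))**2 = (-8 + 6**2*(1 - 8)**2)**2 = (-8 + 36*(-7)**2)**2 = (-8 + 36*49)**2 = (-8 + 1764)**2 = 1756**2 = 3083536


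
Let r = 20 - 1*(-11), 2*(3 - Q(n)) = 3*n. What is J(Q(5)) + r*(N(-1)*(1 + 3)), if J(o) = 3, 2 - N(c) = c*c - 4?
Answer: 623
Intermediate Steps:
N(c) = 6 - c**2 (N(c) = 2 - (c*c - 4) = 2 - (c**2 - 4) = 2 - (-4 + c**2) = 2 + (4 - c**2) = 6 - c**2)
Q(n) = 3 - 3*n/2
r = 31 (r = 20 + 11 = 31)
J(Q(5)) + r*(N(-1)*(1 + 3)) = 3 + 31*((6 - 1*(-1)**2)*(1 + 3)) = 3 + 31*((6 - 1*1)*4) = 3 + 31*((6 - 1)*4) = 3 + 31*(5*4) = 3 + 31*20 = 3 + 620 = 623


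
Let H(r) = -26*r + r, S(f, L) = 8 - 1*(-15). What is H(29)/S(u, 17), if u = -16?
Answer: -725/23 ≈ -31.522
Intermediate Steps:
S(f, L) = 23 (S(f, L) = 8 + 15 = 23)
H(r) = -25*r
H(29)/S(u, 17) = -25*29/23 = -725*1/23 = -725/23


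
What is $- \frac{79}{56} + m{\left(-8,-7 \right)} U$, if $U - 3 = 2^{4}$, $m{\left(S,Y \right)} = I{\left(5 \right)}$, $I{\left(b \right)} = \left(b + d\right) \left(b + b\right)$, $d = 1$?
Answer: $\frac{63761}{56} \approx 1138.6$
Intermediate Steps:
$I{\left(b \right)} = 2 b \left(1 + b\right)$ ($I{\left(b \right)} = \left(b + 1\right) \left(b + b\right) = \left(1 + b\right) 2 b = 2 b \left(1 + b\right)$)
$m{\left(S,Y \right)} = 60$ ($m{\left(S,Y \right)} = 2 \cdot 5 \left(1 + 5\right) = 2 \cdot 5 \cdot 6 = 60$)
$U = 19$ ($U = 3 + 2^{4} = 3 + 16 = 19$)
$- \frac{79}{56} + m{\left(-8,-7 \right)} U = - \frac{79}{56} + 60 \cdot 19 = \left(-79\right) \frac{1}{56} + 1140 = - \frac{79}{56} + 1140 = \frac{63761}{56}$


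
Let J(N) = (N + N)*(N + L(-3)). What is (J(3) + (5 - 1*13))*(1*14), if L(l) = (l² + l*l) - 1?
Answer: 1568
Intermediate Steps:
L(l) = -1 + 2*l² (L(l) = (l² + l²) - 1 = 2*l² - 1 = -1 + 2*l²)
J(N) = 2*N*(17 + N) (J(N) = (N + N)*(N + (-1 + 2*(-3)²)) = (2*N)*(N + (-1 + 2*9)) = (2*N)*(N + (-1 + 18)) = (2*N)*(N + 17) = (2*N)*(17 + N) = 2*N*(17 + N))
(J(3) + (5 - 1*13))*(1*14) = (2*3*(17 + 3) + (5 - 1*13))*(1*14) = (2*3*20 + (5 - 13))*14 = (120 - 8)*14 = 112*14 = 1568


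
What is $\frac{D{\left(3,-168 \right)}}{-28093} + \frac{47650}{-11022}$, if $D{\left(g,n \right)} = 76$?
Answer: $- \frac{669734561}{154820523} \approx -4.3259$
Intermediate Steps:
$\frac{D{\left(3,-168 \right)}}{-28093} + \frac{47650}{-11022} = \frac{76}{-28093} + \frac{47650}{-11022} = 76 \left(- \frac{1}{28093}\right) + 47650 \left(- \frac{1}{11022}\right) = - \frac{76}{28093} - \frac{23825}{5511} = - \frac{669734561}{154820523}$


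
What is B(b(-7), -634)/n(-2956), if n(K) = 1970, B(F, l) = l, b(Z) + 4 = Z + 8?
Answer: -317/985 ≈ -0.32183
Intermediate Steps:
b(Z) = 4 + Z (b(Z) = -4 + (Z + 8) = -4 + (8 + Z) = 4 + Z)
B(b(-7), -634)/n(-2956) = -634/1970 = -634*1/1970 = -317/985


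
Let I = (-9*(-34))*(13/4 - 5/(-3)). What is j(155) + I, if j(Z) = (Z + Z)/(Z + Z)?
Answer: 3011/2 ≈ 1505.5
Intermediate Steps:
I = 3009/2 (I = 306*(13*(¼) - 5*(-⅓)) = 306*(13/4 + 5/3) = 306*(59/12) = 3009/2 ≈ 1504.5)
j(Z) = 1 (j(Z) = (2*Z)/((2*Z)) = (2*Z)*(1/(2*Z)) = 1)
j(155) + I = 1 + 3009/2 = 3011/2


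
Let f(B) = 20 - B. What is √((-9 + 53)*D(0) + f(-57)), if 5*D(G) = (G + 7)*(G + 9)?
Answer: √15785/5 ≈ 25.128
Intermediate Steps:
D(G) = (7 + G)*(9 + G)/5 (D(G) = ((G + 7)*(G + 9))/5 = ((7 + G)*(9 + G))/5 = (7 + G)*(9 + G)/5)
√((-9 + 53)*D(0) + f(-57)) = √((-9 + 53)*(63/5 + (⅕)*0² + (16/5)*0) + (20 - 1*(-57))) = √(44*(63/5 + (⅕)*0 + 0) + (20 + 57)) = √(44*(63/5 + 0 + 0) + 77) = √(44*(63/5) + 77) = √(2772/5 + 77) = √(3157/5) = √15785/5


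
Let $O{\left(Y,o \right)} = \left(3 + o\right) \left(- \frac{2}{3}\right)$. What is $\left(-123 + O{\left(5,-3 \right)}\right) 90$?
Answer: $-11070$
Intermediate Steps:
$O{\left(Y,o \right)} = -2 - \frac{2 o}{3}$ ($O{\left(Y,o \right)} = \left(3 + o\right) \left(\left(-2\right) \frac{1}{3}\right) = \left(3 + o\right) \left(- \frac{2}{3}\right) = -2 - \frac{2 o}{3}$)
$\left(-123 + O{\left(5,-3 \right)}\right) 90 = \left(-123 - 0\right) 90 = \left(-123 + \left(-2 + 2\right)\right) 90 = \left(-123 + 0\right) 90 = \left(-123\right) 90 = -11070$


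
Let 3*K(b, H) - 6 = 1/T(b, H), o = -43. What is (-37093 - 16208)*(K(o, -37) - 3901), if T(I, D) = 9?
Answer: 1870367624/9 ≈ 2.0782e+8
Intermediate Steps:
K(b, H) = 55/27 (K(b, H) = 2 + (⅓)/9 = 2 + (⅓)*(⅑) = 2 + 1/27 = 55/27)
(-37093 - 16208)*(K(o, -37) - 3901) = (-37093 - 16208)*(55/27 - 3901) = -53301*(-105272/27) = 1870367624/9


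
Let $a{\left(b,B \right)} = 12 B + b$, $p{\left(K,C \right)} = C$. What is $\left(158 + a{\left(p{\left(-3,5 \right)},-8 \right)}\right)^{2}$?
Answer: $4489$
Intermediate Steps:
$a{\left(b,B \right)} = b + 12 B$
$\left(158 + a{\left(p{\left(-3,5 \right)},-8 \right)}\right)^{2} = \left(158 + \left(5 + 12 \left(-8\right)\right)\right)^{2} = \left(158 + \left(5 - 96\right)\right)^{2} = \left(158 - 91\right)^{2} = 67^{2} = 4489$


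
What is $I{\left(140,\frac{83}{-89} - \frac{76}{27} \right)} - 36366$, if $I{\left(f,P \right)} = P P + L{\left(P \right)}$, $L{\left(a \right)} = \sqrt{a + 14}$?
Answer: $- \frac{209911067669}{5774409} + \frac{\sqrt{6578079}}{801} \approx -36349.0$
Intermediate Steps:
$L{\left(a \right)} = \sqrt{14 + a}$
$I{\left(f,P \right)} = P^{2} + \sqrt{14 + P}$ ($I{\left(f,P \right)} = P P + \sqrt{14 + P} = P^{2} + \sqrt{14 + P}$)
$I{\left(140,\frac{83}{-89} - \frac{76}{27} \right)} - 36366 = \left(\left(\frac{83}{-89} - \frac{76}{27}\right)^{2} + \sqrt{14 + \left(\frac{83}{-89} - \frac{76}{27}\right)}\right) - 36366 = \left(\left(83 \left(- \frac{1}{89}\right) - \frac{76}{27}\right)^{2} + \sqrt{14 + \left(83 \left(- \frac{1}{89}\right) - \frac{76}{27}\right)}\right) - 36366 = \left(\left(- \frac{83}{89} - \frac{76}{27}\right)^{2} + \sqrt{14 - \frac{9005}{2403}}\right) - 36366 = \left(\left(- \frac{9005}{2403}\right)^{2} + \sqrt{14 - \frac{9005}{2403}}\right) - 36366 = \left(\frac{81090025}{5774409} + \sqrt{\frac{24637}{2403}}\right) - 36366 = \left(\frac{81090025}{5774409} + \frac{\sqrt{6578079}}{801}\right) - 36366 = - \frac{209911067669}{5774409} + \frac{\sqrt{6578079}}{801}$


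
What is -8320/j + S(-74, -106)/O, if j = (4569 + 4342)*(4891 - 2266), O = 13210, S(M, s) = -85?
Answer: -83926963/12360002550 ≈ -0.0067902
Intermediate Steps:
j = 23391375 (j = 8911*2625 = 23391375)
-8320/j + S(-74, -106)/O = -8320/23391375 - 85/13210 = -8320*1/23391375 - 85*1/13210 = -1664/4678275 - 17/2642 = -83926963/12360002550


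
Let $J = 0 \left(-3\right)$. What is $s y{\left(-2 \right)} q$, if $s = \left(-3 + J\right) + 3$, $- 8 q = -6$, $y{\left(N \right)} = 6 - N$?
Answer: $0$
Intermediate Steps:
$q = \frac{3}{4}$ ($q = \left(- \frac{1}{8}\right) \left(-6\right) = \frac{3}{4} \approx 0.75$)
$J = 0$
$s = 0$ ($s = \left(-3 + 0\right) + 3 = -3 + 3 = 0$)
$s y{\left(-2 \right)} q = 0 \left(6 - -2\right) \frac{3}{4} = 0 \left(6 + 2\right) \frac{3}{4} = 0 \cdot 8 \cdot \frac{3}{4} = 0 \cdot \frac{3}{4} = 0$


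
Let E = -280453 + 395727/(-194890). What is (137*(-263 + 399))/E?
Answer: -3631190480/54657880897 ≈ -0.066435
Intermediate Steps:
E = -54657880897/194890 (E = -280453 + 395727*(-1/194890) = -280453 - 395727/194890 = -54657880897/194890 ≈ -2.8046e+5)
(137*(-263 + 399))/E = (137*(-263 + 399))/(-54657880897/194890) = (137*136)*(-194890/54657880897) = 18632*(-194890/54657880897) = -3631190480/54657880897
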